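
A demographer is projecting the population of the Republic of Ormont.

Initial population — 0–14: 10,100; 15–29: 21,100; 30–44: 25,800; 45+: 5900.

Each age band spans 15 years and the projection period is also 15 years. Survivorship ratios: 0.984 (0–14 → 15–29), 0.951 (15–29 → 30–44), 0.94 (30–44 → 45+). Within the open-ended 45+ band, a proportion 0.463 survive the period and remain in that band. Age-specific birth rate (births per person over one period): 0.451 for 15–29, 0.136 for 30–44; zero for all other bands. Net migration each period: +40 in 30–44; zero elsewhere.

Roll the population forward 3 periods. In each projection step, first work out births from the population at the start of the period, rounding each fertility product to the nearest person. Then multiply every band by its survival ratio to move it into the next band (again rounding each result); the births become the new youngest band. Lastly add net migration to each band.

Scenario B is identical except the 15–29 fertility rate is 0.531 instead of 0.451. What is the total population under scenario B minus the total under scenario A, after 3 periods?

Period 1:
Births: 21100 × 0.451 = 9516, 25800 × 0.136 = 3509 — total 13025
15–29: 10100 × 0.984 = 9938
30–44: 21100 × 0.951 = 20066
45+: 25800 × 0.94 + 5900 × 0.463 = 24252 + 2732 = 26984
Net migration: 30–44 + 40 → 20106
Population now: 0–14=13025, 15–29=9938, 30–44=20106, 45+=26984
Period 2:
Births: 9938 × 0.451 = 4482, 20106 × 0.136 = 2734 — total 7216
15–29: 13025 × 0.984 = 12817
30–44: 9938 × 0.951 = 9451
45+: 20106 × 0.94 + 26984 × 0.463 = 18900 + 12494 = 31394
Net migration: 30–44 + 40 → 9491
Population now: 0–14=7216, 15–29=12817, 30–44=9491, 45+=31394
Period 3:
Births: 12817 × 0.451 = 5780, 9491 × 0.136 = 1291 — total 7071
15–29: 7216 × 0.984 = 7101
30–44: 12817 × 0.951 = 12189
45+: 9491 × 0.94 + 31394 × 0.463 = 8922 + 14535 = 23457
Net migration: 30–44 + 40 → 12229
Population now: 0–14=7071, 15–29=7101, 30–44=12229, 45+=23457
Scenario A total after 3 periods: 49858
Scenario B projection —
Period 1:
Births: 21100 × 0.531 = 11204, 25800 × 0.136 = 3509 — total 14713
15–29: 10100 × 0.984 = 9938
30–44: 21100 × 0.951 = 20066
45+: 25800 × 0.94 + 5900 × 0.463 = 24252 + 2732 = 26984
Net migration: 30–44 + 40 → 20106
Population now: 0–14=14713, 15–29=9938, 30–44=20106, 45+=26984
Period 2:
Births: 9938 × 0.531 = 5277, 20106 × 0.136 = 2734 — total 8011
15–29: 14713 × 0.984 = 14478
30–44: 9938 × 0.951 = 9451
45+: 20106 × 0.94 + 26984 × 0.463 = 18900 + 12494 = 31394
Net migration: 30–44 + 40 → 9491
Population now: 0–14=8011, 15–29=14478, 30–44=9491, 45+=31394
Period 3:
Births: 14478 × 0.531 = 7688, 9491 × 0.136 = 1291 — total 8979
15–29: 8011 × 0.984 = 7883
30–44: 14478 × 0.951 = 13769
45+: 9491 × 0.94 + 31394 × 0.463 = 8922 + 14535 = 23457
Net migration: 30–44 + 40 → 13809
Population now: 0–14=8979, 15–29=7883, 30–44=13809, 45+=23457
Scenario B total after 3 periods: 54128
Difference B − A = 54128 − 49858 = 4270

4270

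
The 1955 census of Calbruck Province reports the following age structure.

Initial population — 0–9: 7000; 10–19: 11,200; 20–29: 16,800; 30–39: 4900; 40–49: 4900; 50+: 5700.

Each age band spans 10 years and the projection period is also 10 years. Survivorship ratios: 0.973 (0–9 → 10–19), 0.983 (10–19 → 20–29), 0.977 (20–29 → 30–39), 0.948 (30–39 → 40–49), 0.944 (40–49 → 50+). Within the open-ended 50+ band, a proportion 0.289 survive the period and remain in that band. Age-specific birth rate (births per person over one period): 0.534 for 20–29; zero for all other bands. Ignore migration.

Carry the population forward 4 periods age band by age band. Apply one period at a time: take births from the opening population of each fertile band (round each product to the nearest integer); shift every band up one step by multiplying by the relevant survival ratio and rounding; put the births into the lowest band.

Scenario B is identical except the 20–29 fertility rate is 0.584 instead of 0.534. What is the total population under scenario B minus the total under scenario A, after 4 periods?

2535

[period 1]
Births: 16800 * 0.534 = 8971
10–19: 7000 * 0.973 = 6811
20–29: 11200 * 0.983 = 11010
30–39: 16800 * 0.977 = 16414
40–49: 4900 * 0.948 = 4645
50+: 4900 * 0.944 + 5700 * 0.289 = 4626 + 1647 = 6273
End of period: [8971, 6811, 11010, 16414, 4645, 6273]
[period 2]
Births: 11010 * 0.534 = 5879
10–19: 8971 * 0.973 = 8729
20–29: 6811 * 0.983 = 6695
30–39: 11010 * 0.977 = 10757
40–49: 16414 * 0.948 = 15560
50+: 4645 * 0.944 + 6273 * 0.289 = 4385 + 1813 = 6198
End of period: [5879, 8729, 6695, 10757, 15560, 6198]
[period 3]
Births: 6695 * 0.534 = 3575
10–19: 5879 * 0.973 = 5720
20–29: 8729 * 0.983 = 8581
30–39: 6695 * 0.977 = 6541
40–49: 10757 * 0.948 = 10198
50+: 15560 * 0.944 + 6198 * 0.289 = 14689 + 1791 = 16480
End of period: [3575, 5720, 8581, 6541, 10198, 16480]
[period 4]
Births: 8581 * 0.534 = 4582
10–19: 3575 * 0.973 = 3478
20–29: 5720 * 0.983 = 5623
30–39: 8581 * 0.977 = 8384
40–49: 6541 * 0.948 = 6201
50+: 10198 * 0.944 + 16480 * 0.289 = 9627 + 4763 = 14390
End of period: [4582, 3478, 5623, 8384, 6201, 14390]
Scenario A total after 4 periods: 42658
Scenario B projection —
[period 1]
Births: 16800 * 0.584 = 9811
10–19: 7000 * 0.973 = 6811
20–29: 11200 * 0.983 = 11010
30–39: 16800 * 0.977 = 16414
40–49: 4900 * 0.948 = 4645
50+: 4900 * 0.944 + 5700 * 0.289 = 4626 + 1647 = 6273
End of period: [9811, 6811, 11010, 16414, 4645, 6273]
[period 2]
Births: 11010 * 0.584 = 6430
10–19: 9811 * 0.973 = 9546
20–29: 6811 * 0.983 = 6695
30–39: 11010 * 0.977 = 10757
40–49: 16414 * 0.948 = 15560
50+: 4645 * 0.944 + 6273 * 0.289 = 4385 + 1813 = 6198
End of period: [6430, 9546, 6695, 10757, 15560, 6198]
[period 3]
Births: 6695 * 0.584 = 3910
10–19: 6430 * 0.973 = 6256
20–29: 9546 * 0.983 = 9384
30–39: 6695 * 0.977 = 6541
40–49: 10757 * 0.948 = 10198
50+: 15560 * 0.944 + 6198 * 0.289 = 14689 + 1791 = 16480
End of period: [3910, 6256, 9384, 6541, 10198, 16480]
[period 4]
Births: 9384 * 0.584 = 5480
10–19: 3910 * 0.973 = 3804
20–29: 6256 * 0.983 = 6150
30–39: 9384 * 0.977 = 9168
40–49: 6541 * 0.948 = 6201
50+: 10198 * 0.944 + 16480 * 0.289 = 9627 + 4763 = 14390
End of period: [5480, 3804, 6150, 9168, 6201, 14390]
Scenario B total after 4 periods: 45193
Difference B − A = 45193 − 42658 = 2535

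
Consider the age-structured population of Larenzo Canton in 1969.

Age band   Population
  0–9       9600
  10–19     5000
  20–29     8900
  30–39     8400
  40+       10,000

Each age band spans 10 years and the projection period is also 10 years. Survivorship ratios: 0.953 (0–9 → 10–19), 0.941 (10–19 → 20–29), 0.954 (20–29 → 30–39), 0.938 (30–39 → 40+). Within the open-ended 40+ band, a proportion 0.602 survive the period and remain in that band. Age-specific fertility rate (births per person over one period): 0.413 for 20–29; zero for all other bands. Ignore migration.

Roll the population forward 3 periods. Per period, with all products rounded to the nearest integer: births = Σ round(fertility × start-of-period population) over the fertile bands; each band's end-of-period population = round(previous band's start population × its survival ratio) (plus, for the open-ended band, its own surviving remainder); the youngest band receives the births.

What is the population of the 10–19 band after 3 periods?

Let band 1 be 0–9 through band 5 = 40+.
After projecting period 1:
Births: 8900 × 0.413 = 3676
Band 2: 9600 × 0.953 = 9149
Band 3: 5000 × 0.941 = 4705
Band 4: 8900 × 0.954 = 8491
Band 5: 8400 × 0.938 + 10000 × 0.602 = 7879 + 6020 = 13899
End of period: [3676, 9149, 4705, 8491, 13899]
After projecting period 2:
Births: 4705 × 0.413 = 1943
Band 2: 3676 × 0.953 = 3503
Band 3: 9149 × 0.941 = 8609
Band 4: 4705 × 0.954 = 4489
Band 5: 8491 × 0.938 + 13899 × 0.602 = 7965 + 8367 = 16332
End of period: [1943, 3503, 8609, 4489, 16332]
After projecting period 3:
Births: 8609 × 0.413 = 3556
Band 2: 1943 × 0.953 = 1852
Band 3: 3503 × 0.941 = 3296
Band 4: 8609 × 0.954 = 8213
Band 5: 4489 × 0.938 + 16332 × 0.602 = 4211 + 9832 = 14043
End of period: [3556, 1852, 3296, 8213, 14043]

1852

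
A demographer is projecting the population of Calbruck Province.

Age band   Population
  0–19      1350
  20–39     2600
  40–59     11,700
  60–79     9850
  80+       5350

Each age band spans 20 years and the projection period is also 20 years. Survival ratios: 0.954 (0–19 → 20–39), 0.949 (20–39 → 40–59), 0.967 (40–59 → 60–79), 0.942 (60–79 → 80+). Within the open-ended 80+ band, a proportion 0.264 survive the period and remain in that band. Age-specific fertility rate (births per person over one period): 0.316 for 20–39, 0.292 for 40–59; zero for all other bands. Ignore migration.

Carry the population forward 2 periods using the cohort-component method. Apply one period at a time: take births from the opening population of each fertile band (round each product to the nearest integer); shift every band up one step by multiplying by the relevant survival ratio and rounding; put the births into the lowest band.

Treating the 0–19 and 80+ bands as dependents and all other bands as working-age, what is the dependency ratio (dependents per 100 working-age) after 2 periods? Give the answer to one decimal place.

— Period 1 —
Births: 2600 × 0.316 = 822  |  11700 × 0.292 = 3416 — total 4238
20–39: 1350 × 0.954 = 1288
40–59: 2600 × 0.949 = 2467
60–79: 11700 × 0.967 = 11314
80+: 9850 × 0.942 + 5350 × 0.264 = 9279 + 1412 = 10691
→ [4238, 1288, 2467, 11314, 10691]
— Period 2 —
Births: 1288 × 0.316 = 407  |  2467 × 0.292 = 720 — total 1127
20–39: 4238 × 0.954 = 4043
40–59: 1288 × 0.949 = 1222
60–79: 2467 × 0.967 = 2386
80+: 11314 × 0.942 + 10691 × 0.264 = 10658 + 2822 = 13480
→ [1127, 4043, 1222, 2386, 13480]
Dependents (band 0–19 + band 80+) = 1127 + 13480 = 14607; working-age = 7651; ratio = 14607/7651 × 100 = 190.9

190.9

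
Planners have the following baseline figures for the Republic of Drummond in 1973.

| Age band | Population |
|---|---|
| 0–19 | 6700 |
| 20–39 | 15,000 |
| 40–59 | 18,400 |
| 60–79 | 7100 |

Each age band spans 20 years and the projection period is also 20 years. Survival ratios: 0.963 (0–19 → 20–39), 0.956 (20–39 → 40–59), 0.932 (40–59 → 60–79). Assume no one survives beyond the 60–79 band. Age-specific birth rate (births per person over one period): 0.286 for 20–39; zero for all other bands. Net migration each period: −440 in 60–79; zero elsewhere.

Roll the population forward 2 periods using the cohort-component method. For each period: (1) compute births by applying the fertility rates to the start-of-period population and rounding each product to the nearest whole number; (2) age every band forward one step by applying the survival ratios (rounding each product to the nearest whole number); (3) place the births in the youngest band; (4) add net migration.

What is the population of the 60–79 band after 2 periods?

— Period 1 —
Births: 15000 × 0.286 = 4290
20–39: 6700 × 0.963 = 6452
40–59: 15000 × 0.956 = 14340
60–79: 18400 × 0.932 = 17149
Net migration: 60–79 − 440 → 16709
Giving 4290 / 6452 / 14340 / 16709.
— Period 2 —
Births: 6452 × 0.286 = 1845
20–39: 4290 × 0.963 = 4131
40–59: 6452 × 0.956 = 6168
60–79: 14340 × 0.932 = 13365
Net migration: 60–79 − 440 → 12925
Giving 1845 / 4131 / 6168 / 12925.

12925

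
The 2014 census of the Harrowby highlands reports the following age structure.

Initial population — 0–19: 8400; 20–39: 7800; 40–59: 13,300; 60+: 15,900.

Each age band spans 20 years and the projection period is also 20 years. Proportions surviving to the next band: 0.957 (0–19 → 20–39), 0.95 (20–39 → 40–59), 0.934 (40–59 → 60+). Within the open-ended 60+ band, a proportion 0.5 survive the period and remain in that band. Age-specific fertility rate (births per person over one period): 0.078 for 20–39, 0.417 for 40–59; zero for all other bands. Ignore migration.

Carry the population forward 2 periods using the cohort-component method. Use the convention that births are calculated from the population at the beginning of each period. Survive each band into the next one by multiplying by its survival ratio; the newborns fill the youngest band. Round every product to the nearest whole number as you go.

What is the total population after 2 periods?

34350

[period 1]
Births: 7800 * 0.078 = 608 ; 13300 * 0.417 = 5546 → total 6154
20–39: 8400 * 0.957 = 8039
40–59: 7800 * 0.95 = 7410
60+: 13300 * 0.934 + 15900 * 0.5 = 12422 + 7950 = 20372
End of period: [6154, 8039, 7410, 20372]
[period 2]
Births: 8039 * 0.078 = 627 ; 7410 * 0.417 = 3090 → total 3717
20–39: 6154 * 0.957 = 5889
40–59: 8039 * 0.95 = 7637
60+: 7410 * 0.934 + 20372 * 0.5 = 6921 + 10186 = 17107
End of period: [3717, 5889, 7637, 17107]
Total after period 2: 3717 + 5889 + 7637 + 17107 = 34350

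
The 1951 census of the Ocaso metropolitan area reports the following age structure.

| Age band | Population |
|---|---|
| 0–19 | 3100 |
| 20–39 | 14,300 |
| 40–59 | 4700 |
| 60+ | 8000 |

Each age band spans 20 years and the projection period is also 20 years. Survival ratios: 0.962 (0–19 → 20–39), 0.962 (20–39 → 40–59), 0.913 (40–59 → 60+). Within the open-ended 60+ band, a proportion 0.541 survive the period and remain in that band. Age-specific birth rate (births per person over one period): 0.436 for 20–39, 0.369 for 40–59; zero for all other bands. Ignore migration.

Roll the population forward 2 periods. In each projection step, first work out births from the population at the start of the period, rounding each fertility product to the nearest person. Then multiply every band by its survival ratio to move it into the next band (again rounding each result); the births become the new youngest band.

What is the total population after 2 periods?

34134

Period 1.
Births: 14300 * 0.436 = 6235, 4700 * 0.369 = 1734 — total 7969
20–39: 3100 * 0.962 = 2982
40–59: 14300 * 0.962 = 13757
60+: 4700 * 0.913 + 8000 * 0.541 = 4291 + 4328 = 8619
Population now: 0–19=7969, 20–39=2982, 40–59=13757, 60+=8619
Period 2.
Births: 2982 * 0.436 = 1300, 13757 * 0.369 = 5076 — total 6376
20–39: 7969 * 0.962 = 7666
40–59: 2982 * 0.962 = 2869
60+: 13757 * 0.913 + 8619 * 0.541 = 12560 + 4663 = 17223
Population now: 0–19=6376, 20–39=7666, 40–59=2869, 60+=17223
Total after period 2: 6376 + 7666 + 2869 + 17223 = 34134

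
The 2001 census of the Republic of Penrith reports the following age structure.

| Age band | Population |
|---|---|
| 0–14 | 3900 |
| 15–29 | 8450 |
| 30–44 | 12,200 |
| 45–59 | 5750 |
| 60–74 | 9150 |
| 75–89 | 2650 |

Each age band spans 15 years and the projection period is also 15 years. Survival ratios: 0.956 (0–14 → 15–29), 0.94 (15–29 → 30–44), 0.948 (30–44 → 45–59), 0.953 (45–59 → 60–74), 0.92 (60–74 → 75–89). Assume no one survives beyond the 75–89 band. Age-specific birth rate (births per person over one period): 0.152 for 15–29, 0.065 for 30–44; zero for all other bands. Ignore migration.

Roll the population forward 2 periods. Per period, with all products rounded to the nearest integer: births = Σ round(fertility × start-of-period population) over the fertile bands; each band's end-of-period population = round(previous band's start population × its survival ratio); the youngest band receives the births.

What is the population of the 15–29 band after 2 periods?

1986

Let group 1 be 0–14 through group 6 = 75–89.
— Period 1 —
Births: 8450 * 0.152 = 1284  |  12200 * 0.065 = 793 → total 2077
Group 2: 3900 * 0.956 = 3728
Group 3: 8450 * 0.94 = 7943
Group 4: 12200 * 0.948 = 11566
Group 5: 5750 * 0.953 = 5480
Group 6: 9150 * 0.92 = 8418
→ [2077, 3728, 7943, 11566, 5480, 8418]
— Period 2 —
Births: 3728 * 0.152 = 567  |  7943 * 0.065 = 516 → total 1083
Group 2: 2077 * 0.956 = 1986
Group 3: 3728 * 0.94 = 3504
Group 4: 7943 * 0.948 = 7530
Group 5: 11566 * 0.953 = 11022
Group 6: 5480 * 0.92 = 5042
→ [1083, 1986, 3504, 7530, 11022, 5042]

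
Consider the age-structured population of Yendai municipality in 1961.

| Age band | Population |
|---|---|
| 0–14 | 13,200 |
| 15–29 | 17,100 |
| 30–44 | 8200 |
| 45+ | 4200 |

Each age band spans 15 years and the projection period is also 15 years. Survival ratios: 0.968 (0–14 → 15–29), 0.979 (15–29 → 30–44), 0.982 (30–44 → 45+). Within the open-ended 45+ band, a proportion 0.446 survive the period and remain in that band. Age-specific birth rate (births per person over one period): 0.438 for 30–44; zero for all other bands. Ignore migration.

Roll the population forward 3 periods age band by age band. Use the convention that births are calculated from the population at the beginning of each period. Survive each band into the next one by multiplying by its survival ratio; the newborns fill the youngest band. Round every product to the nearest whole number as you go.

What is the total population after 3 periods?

37573

Let band 1 be 0–14 through band 4 = 45+.
[period 1]
Births: 8200 * 0.438 = 3592
Band 2: 13200 * 0.968 = 12778
Band 3: 17100 * 0.979 = 16741
Band 4: 8200 * 0.982 + 4200 * 0.446 = 8052 + 1873 = 9925
End of period: [3592, 12778, 16741, 9925]
[period 2]
Births: 16741 * 0.438 = 7333
Band 2: 3592 * 0.968 = 3477
Band 3: 12778 * 0.979 = 12510
Band 4: 16741 * 0.982 + 9925 * 0.446 = 16440 + 4427 = 20867
End of period: [7333, 3477, 12510, 20867]
[period 3]
Births: 12510 * 0.438 = 5479
Band 2: 7333 * 0.968 = 7098
Band 3: 3477 * 0.979 = 3404
Band 4: 12510 * 0.982 + 20867 * 0.446 = 12285 + 9307 = 21592
End of period: [5479, 7098, 3404, 21592]
Total after period 3: 5479 + 7098 + 3404 + 21592 = 37573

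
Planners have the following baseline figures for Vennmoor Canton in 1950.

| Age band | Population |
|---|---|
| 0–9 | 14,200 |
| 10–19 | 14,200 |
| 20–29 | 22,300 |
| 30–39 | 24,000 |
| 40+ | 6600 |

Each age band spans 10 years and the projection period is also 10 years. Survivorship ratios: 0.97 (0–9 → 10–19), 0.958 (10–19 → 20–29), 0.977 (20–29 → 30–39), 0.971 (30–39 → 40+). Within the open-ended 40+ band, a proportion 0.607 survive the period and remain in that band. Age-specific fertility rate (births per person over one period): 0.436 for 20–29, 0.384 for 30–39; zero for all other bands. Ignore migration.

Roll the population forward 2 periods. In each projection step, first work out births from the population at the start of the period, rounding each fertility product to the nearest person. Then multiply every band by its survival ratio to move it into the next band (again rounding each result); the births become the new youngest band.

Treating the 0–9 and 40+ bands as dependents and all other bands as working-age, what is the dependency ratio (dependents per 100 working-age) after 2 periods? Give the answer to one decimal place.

116.0

(Bands numbered youngest = 1 to oldest = 5.)
[period 1]
Births: 22300 × 0.436 = 9723 ; 24000 × 0.384 = 9216 → total 18939
Band 2: 14200 × 0.97 = 13774
Band 3: 14200 × 0.958 = 13604
Band 4: 22300 × 0.977 = 21787
Band 5: 24000 × 0.971 + 6600 × 0.607 = 23304 + 4006 = 27310
End of period: [18939, 13774, 13604, 21787, 27310]
[period 2]
Births: 13604 × 0.436 = 5931 ; 21787 × 0.384 = 8366 → total 14297
Band 2: 18939 × 0.97 = 18371
Band 3: 13774 × 0.958 = 13195
Band 4: 13604 × 0.977 = 13291
Band 5: 21787 × 0.971 + 27310 × 0.607 = 21155 + 16577 = 37732
End of period: [14297, 18371, 13195, 13291, 37732]
Dependents (band 0–9 + band 40+) = 14297 + 37732 = 52029; working-age = 44857; ratio = 52029/44857 × 100 = 116.0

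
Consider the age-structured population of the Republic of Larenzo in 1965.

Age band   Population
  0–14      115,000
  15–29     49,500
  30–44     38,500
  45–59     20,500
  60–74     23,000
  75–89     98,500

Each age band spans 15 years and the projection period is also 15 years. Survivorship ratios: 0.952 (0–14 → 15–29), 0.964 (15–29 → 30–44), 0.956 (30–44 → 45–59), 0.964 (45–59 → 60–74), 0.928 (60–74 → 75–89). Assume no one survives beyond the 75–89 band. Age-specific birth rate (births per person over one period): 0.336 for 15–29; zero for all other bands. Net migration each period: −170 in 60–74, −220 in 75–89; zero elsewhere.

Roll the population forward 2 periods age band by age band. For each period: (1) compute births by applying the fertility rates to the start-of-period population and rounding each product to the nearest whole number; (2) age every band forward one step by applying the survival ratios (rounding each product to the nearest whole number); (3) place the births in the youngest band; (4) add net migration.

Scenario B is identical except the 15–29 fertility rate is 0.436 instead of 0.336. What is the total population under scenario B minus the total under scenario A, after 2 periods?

15660

Period 1.
Births: 49500 × 0.336 = 16632
15–29: 115000 × 0.952 = 109480
30–44: 49500 × 0.964 = 47718
45–59: 38500 × 0.956 = 36806
60–74: 20500 × 0.964 = 19762
75–89: 23000 × 0.928 = 21344
Net migration: 60–74 − 170 → 19592; 75–89 − 220 → 21124
Giving 16632 / 109480 / 47718 / 36806 / 19592 / 21124.
Period 2.
Births: 109480 × 0.336 = 36785
15–29: 16632 × 0.952 = 15834
30–44: 109480 × 0.964 = 105539
45–59: 47718 × 0.956 = 45618
60–74: 36806 × 0.964 = 35481
75–89: 19592 × 0.928 = 18181
Net migration: 60–74 − 170 → 35311; 75–89 − 220 → 17961
Giving 36785 / 15834 / 105539 / 45618 / 35311 / 17961.
Scenario A total after 2 periods: 257048
Scenario B projection —
Period 1.
Births: 49500 × 0.436 = 21582
15–29: 115000 × 0.952 = 109480
30–44: 49500 × 0.964 = 47718
45–59: 38500 × 0.956 = 36806
60–74: 20500 × 0.964 = 19762
75–89: 23000 × 0.928 = 21344
Net migration: 60–74 − 170 → 19592; 75–89 − 220 → 21124
Giving 21582 / 109480 / 47718 / 36806 / 19592 / 21124.
Period 2.
Births: 109480 × 0.436 = 47733
15–29: 21582 × 0.952 = 20546
30–44: 109480 × 0.964 = 105539
45–59: 47718 × 0.956 = 45618
60–74: 36806 × 0.964 = 35481
75–89: 19592 × 0.928 = 18181
Net migration: 60–74 − 170 → 35311; 75–89 − 220 → 17961
Giving 47733 / 20546 / 105539 / 45618 / 35311 / 17961.
Scenario B total after 2 periods: 272708
Difference B − A = 272708 − 257048 = 15660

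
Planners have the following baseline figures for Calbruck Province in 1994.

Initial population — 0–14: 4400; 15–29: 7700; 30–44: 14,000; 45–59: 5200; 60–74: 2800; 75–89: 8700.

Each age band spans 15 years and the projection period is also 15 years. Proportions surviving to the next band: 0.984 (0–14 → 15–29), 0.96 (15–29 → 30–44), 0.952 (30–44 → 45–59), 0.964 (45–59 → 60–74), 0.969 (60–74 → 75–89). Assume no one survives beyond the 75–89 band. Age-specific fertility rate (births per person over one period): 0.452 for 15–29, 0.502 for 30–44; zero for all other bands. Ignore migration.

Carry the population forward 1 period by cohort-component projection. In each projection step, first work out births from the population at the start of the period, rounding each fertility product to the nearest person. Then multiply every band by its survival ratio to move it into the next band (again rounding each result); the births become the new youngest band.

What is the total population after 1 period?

(Groups numbered youngest = 1 to oldest = 6.)
Period 1.
Births: 7700 × 0.452 = 3480 ; 14000 × 0.502 = 7028 → total 10508
Group 2: 4400 × 0.984 = 4330
Group 3: 7700 × 0.96 = 7392
Group 4: 14000 × 0.952 = 13328
Group 5: 5200 × 0.964 = 5013
Group 6: 2800 × 0.969 = 2713
→ [10508, 4330, 7392, 13328, 5013, 2713]
Total after period 1: 10508 + 4330 + 7392 + 13328 + 5013 + 2713 = 43284

43284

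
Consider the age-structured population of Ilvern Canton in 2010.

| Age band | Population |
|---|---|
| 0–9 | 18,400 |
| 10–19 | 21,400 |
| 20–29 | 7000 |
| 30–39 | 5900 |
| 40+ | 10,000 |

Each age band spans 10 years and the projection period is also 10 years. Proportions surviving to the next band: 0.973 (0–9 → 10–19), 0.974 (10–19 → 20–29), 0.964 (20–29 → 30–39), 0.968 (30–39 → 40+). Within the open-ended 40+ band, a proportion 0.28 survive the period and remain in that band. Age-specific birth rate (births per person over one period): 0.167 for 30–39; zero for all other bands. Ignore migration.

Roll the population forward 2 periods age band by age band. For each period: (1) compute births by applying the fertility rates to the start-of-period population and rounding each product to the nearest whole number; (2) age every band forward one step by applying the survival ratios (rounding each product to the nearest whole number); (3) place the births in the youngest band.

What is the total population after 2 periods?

48532

Call the bands 1 to 5, youngest first.
— Period 1 —
Births: 5900 * 0.167 = 985
Band 2: 18400 * 0.973 = 17903
Band 3: 21400 * 0.974 = 20844
Band 4: 7000 * 0.964 = 6748
Band 5: 5900 * 0.968 + 10000 * 0.28 = 5711 + 2800 = 8511
Population now: 0–9=985, 10–19=17903, 20–29=20844, 30–39=6748, 40+=8511
— Period 2 —
Births: 6748 * 0.167 = 1127
Band 2: 985 * 0.973 = 958
Band 3: 17903 * 0.974 = 17438
Band 4: 20844 * 0.964 = 20094
Band 5: 6748 * 0.968 + 8511 * 0.28 = 6532 + 2383 = 8915
Population now: 0–9=1127, 10–19=958, 20–29=17438, 30–39=20094, 40+=8915
Total after period 2: 1127 + 958 + 17438 + 20094 + 8915 = 48532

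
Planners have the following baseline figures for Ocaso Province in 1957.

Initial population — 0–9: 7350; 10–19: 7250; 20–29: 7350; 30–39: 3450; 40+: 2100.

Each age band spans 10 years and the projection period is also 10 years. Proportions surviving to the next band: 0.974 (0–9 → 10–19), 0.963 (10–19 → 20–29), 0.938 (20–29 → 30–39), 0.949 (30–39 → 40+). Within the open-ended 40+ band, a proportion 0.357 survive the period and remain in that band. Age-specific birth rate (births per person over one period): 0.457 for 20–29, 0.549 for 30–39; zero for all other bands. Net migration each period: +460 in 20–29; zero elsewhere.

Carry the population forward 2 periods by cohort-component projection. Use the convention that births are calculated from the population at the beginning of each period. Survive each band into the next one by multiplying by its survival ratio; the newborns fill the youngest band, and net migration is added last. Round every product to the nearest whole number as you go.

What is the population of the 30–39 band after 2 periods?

6981

— Period 1 —
Births: 7350 × 0.457 = 3359 ; 3450 × 0.549 = 1894 → total 5253
10–19: 7350 × 0.974 = 7159
20–29: 7250 × 0.963 = 6982
30–39: 7350 × 0.938 = 6894
40+: 3450 × 0.949 + 2100 × 0.357 = 3274 + 750 = 4024
Net migration: 20–29 + 460 → 7442
End of period: [5253, 7159, 7442, 6894, 4024]
— Period 2 —
Births: 7442 × 0.457 = 3401 ; 6894 × 0.549 = 3785 → total 7186
10–19: 5253 × 0.974 = 5116
20–29: 7159 × 0.963 = 6894
30–39: 7442 × 0.938 = 6981
40+: 6894 × 0.949 + 4024 × 0.357 = 6542 + 1437 = 7979
Net migration: 20–29 + 460 → 7354
End of period: [7186, 5116, 7354, 6981, 7979]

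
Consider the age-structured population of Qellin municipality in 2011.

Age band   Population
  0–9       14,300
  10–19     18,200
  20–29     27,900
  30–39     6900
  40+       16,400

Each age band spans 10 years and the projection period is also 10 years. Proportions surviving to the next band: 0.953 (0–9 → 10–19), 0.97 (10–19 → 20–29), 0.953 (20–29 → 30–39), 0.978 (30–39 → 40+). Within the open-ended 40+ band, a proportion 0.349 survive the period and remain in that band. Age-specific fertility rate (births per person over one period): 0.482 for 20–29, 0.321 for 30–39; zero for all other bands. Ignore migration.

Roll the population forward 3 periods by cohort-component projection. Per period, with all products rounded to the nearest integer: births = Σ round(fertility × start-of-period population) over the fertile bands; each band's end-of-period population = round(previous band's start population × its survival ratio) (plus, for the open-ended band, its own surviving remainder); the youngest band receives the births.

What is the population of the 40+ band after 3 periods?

27049

[period 1]
Births: 27900 * 0.482 = 13448, 6900 * 0.321 = 2215 → 15663
10–19: 14300 * 0.953 = 13628
20–29: 18200 * 0.97 = 17654
30–39: 27900 * 0.953 = 26589
40+: 6900 * 0.978 + 16400 * 0.349 = 6748 + 5724 = 12472
Giving 15663 / 13628 / 17654 / 26589 / 12472.
[period 2]
Births: 17654 * 0.482 = 8509, 26589 * 0.321 = 8535 → 17044
10–19: 15663 * 0.953 = 14927
20–29: 13628 * 0.97 = 13219
30–39: 17654 * 0.953 = 16824
40+: 26589 * 0.978 + 12472 * 0.349 = 26004 + 4353 = 30357
Giving 17044 / 14927 / 13219 / 16824 / 30357.
[period 3]
Births: 13219 * 0.482 = 6372, 16824 * 0.321 = 5401 → 11773
10–19: 17044 * 0.953 = 16243
20–29: 14927 * 0.97 = 14479
30–39: 13219 * 0.953 = 12598
40+: 16824 * 0.978 + 30357 * 0.349 = 16454 + 10595 = 27049
Giving 11773 / 16243 / 14479 / 12598 / 27049.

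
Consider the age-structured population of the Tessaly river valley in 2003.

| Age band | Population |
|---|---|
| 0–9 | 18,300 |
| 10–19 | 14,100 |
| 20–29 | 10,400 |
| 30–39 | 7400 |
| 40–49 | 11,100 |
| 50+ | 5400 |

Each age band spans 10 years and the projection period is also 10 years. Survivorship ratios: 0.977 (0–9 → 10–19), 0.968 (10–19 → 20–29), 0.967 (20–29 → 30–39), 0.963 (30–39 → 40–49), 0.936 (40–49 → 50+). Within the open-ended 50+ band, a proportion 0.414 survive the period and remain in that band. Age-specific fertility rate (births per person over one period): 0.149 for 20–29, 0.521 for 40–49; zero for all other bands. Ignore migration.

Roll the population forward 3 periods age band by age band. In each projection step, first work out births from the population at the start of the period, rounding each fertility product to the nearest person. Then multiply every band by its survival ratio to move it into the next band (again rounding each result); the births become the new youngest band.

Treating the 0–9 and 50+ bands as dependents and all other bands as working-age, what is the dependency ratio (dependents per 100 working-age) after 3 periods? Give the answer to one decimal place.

After projecting period 1:
Births: 10400 × 0.149 = 1550, 11100 × 0.521 = 5783 ⇒ total 7333
10–19: 18300 × 0.977 = 17879
20–29: 14100 × 0.968 = 13649
30–39: 10400 × 0.967 = 10057
40–49: 7400 × 0.963 = 7126
50+: 11100 × 0.936 + 5400 × 0.414 = 10390 + 2236 = 12626
Giving 7333 / 17879 / 13649 / 10057 / 7126 / 12626.
After projecting period 2:
Births: 13649 × 0.149 = 2034, 7126 × 0.521 = 3713 ⇒ total 5747
10–19: 7333 × 0.977 = 7164
20–29: 17879 × 0.968 = 17307
30–39: 13649 × 0.967 = 13199
40–49: 10057 × 0.963 = 9685
50+: 7126 × 0.936 + 12626 × 0.414 = 6670 + 5227 = 11897
Giving 5747 / 7164 / 17307 / 13199 / 9685 / 11897.
After projecting period 3:
Births: 17307 × 0.149 = 2579, 9685 × 0.521 = 5046 ⇒ total 7625
10–19: 5747 × 0.977 = 5615
20–29: 7164 × 0.968 = 6935
30–39: 17307 × 0.967 = 16736
40–49: 13199 × 0.963 = 12711
50+: 9685 × 0.936 + 11897 × 0.414 = 9065 + 4925 = 13990
Giving 7625 / 5615 / 6935 / 16736 / 12711 / 13990.
Dependents (band 0–9 + band 50+) = 7625 + 13990 = 21615; working-age = 41997; ratio = 21615/41997 × 100 = 51.5

51.5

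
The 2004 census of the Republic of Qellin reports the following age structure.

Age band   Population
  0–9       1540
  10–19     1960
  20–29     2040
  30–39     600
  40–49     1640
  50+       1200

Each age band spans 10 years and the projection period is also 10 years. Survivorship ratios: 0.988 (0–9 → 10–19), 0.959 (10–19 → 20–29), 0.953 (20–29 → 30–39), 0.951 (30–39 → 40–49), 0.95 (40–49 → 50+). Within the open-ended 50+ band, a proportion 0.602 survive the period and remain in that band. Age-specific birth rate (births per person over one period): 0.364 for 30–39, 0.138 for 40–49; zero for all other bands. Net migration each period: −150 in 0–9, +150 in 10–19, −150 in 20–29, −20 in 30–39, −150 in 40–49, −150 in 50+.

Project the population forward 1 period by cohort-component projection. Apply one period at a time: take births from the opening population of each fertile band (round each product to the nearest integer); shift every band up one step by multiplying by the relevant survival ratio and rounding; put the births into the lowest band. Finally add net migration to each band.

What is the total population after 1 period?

— Period 1 —
Births: 600 * 0.364 = 218, 1640 * 0.138 = 226 ⇒ total 444
10–19: 1540 * 0.988 = 1522
20–29: 1960 * 0.959 = 1880
30–39: 2040 * 0.953 = 1944
40–49: 600 * 0.951 = 571
50+: 1640 * 0.95 + 1200 * 0.602 = 1558 + 722 = 2280
Net migration: 0–9 − 150 → 294; 10–19 + 150 → 1672; 20–29 − 150 → 1730; 30–39 − 20 → 1924; 40–49 − 150 → 421; 50+ − 150 → 2130
End of period: [294, 1672, 1730, 1924, 421, 2130]
Total after period 1: 294 + 1672 + 1730 + 1924 + 421 + 2130 = 8171

8171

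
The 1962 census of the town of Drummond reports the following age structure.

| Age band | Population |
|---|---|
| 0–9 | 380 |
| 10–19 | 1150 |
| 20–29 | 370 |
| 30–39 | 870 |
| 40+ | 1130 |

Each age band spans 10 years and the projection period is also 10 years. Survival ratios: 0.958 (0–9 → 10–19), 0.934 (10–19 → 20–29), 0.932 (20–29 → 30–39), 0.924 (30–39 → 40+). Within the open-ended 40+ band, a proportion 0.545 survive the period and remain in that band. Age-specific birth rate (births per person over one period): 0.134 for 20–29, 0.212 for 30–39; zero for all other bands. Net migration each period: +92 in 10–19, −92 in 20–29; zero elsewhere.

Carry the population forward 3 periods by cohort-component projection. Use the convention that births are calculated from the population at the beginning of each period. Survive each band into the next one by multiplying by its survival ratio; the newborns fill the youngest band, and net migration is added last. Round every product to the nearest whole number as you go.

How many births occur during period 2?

205

[period 1]
Births: 370 × 0.134 = 50, 870 × 0.212 = 184 → 234
10–19: 380 × 0.958 = 364
20–29: 1150 × 0.934 = 1074
30–39: 370 × 0.932 = 345
40+: 870 × 0.924 + 1130 × 0.545 = 804 + 616 = 1420
Net migration: 10–19 + 92 → 456; 20–29 − 92 → 982
→ [234, 456, 982, 345, 1420]
[period 2]
Births: 982 × 0.134 = 132, 345 × 0.212 = 73 → 205
10–19: 234 × 0.958 = 224
20–29: 456 × 0.934 = 426
30–39: 982 × 0.932 = 915
40+: 345 × 0.924 + 1420 × 0.545 = 319 + 774 = 1093
Net migration: 10–19 + 92 → 316; 20–29 − 92 → 334
→ [205, 316, 334, 915, 1093]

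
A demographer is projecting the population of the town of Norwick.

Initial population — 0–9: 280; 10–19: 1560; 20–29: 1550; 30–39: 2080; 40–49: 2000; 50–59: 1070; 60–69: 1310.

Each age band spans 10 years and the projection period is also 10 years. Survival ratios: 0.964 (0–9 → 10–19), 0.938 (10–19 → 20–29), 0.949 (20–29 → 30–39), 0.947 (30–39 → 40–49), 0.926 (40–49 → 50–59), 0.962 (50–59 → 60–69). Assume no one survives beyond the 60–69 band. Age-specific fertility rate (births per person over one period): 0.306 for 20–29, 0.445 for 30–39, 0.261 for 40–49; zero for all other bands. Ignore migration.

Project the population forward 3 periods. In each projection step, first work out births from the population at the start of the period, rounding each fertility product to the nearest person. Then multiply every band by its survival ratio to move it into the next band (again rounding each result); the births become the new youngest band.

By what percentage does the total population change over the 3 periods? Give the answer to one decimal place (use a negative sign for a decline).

-9.1

[period 1]
Births: 1550 × 0.306 = 474 ; 2080 × 0.445 = 926 ; 2000 × 0.261 = 522 — total 1922
10–19: 280 × 0.964 = 270
20–29: 1560 × 0.938 = 1463
30–39: 1550 × 0.949 = 1471
40–49: 2080 × 0.947 = 1970
50–59: 2000 × 0.926 = 1852
60–69: 1070 × 0.962 = 1029
Giving 1922 / 270 / 1463 / 1471 / 1970 / 1852 / 1029.
[period 2]
Births: 1463 × 0.306 = 448 ; 1471 × 0.445 = 655 ; 1970 × 0.261 = 514 — total 1617
10–19: 1922 × 0.964 = 1853
20–29: 270 × 0.938 = 253
30–39: 1463 × 0.949 = 1388
40–49: 1471 × 0.947 = 1393
50–59: 1970 × 0.926 = 1824
60–69: 1852 × 0.962 = 1782
Giving 1617 / 1853 / 253 / 1388 / 1393 / 1824 / 1782.
[period 3]
Births: 253 × 0.306 = 77 ; 1388 × 0.445 = 618 ; 1393 × 0.261 = 364 — total 1059
10–19: 1617 × 0.964 = 1559
20–29: 1853 × 0.938 = 1738
30–39: 253 × 0.949 = 240
40–49: 1388 × 0.947 = 1314
50–59: 1393 × 0.926 = 1290
60–69: 1824 × 0.962 = 1755
Giving 1059 / 1559 / 1738 / 240 / 1314 / 1290 / 1755.
Total: 9850 → 8955; change = -895; percentage change = -9.1%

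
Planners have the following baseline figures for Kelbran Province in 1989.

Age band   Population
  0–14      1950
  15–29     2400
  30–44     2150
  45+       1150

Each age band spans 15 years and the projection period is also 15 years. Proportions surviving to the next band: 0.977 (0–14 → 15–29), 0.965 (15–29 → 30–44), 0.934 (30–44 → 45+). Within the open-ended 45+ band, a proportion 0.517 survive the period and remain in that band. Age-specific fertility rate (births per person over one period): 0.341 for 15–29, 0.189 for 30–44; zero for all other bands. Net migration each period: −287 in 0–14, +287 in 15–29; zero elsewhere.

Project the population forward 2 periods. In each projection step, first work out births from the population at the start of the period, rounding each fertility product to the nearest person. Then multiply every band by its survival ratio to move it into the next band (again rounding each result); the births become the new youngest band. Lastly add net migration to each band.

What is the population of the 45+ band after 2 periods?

Period 1.
Births: 2400 * 0.341 = 818, 2150 * 0.189 = 406 → total 1224
15–29: 1950 * 0.977 = 1905
30–44: 2400 * 0.965 = 2316
45+: 2150 * 0.934 + 1150 * 0.517 = 2008 + 595 = 2603
Net migration: 0–14 − 287 → 937; 15–29 + 287 → 2192
End of period: [937, 2192, 2316, 2603]
Period 2.
Births: 2192 * 0.341 = 747, 2316 * 0.189 = 438 → total 1185
15–29: 937 * 0.977 = 915
30–44: 2192 * 0.965 = 2115
45+: 2316 * 0.934 + 2603 * 0.517 = 2163 + 1346 = 3509
Net migration: 0–14 − 287 → 898; 15–29 + 287 → 1202
End of period: [898, 1202, 2115, 3509]

3509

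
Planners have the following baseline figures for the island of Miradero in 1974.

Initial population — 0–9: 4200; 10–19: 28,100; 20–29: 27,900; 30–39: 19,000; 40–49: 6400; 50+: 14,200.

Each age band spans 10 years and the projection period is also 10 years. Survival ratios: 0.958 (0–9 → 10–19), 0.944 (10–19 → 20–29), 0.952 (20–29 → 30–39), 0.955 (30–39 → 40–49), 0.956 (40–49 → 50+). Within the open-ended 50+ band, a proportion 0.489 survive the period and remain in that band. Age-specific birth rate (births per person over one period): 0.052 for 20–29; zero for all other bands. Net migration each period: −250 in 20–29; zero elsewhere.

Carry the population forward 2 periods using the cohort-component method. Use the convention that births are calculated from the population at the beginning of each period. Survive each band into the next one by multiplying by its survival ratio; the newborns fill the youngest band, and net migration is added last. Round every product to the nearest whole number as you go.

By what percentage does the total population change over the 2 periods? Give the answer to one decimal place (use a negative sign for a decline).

Period 1:
Births: 27900 * 0.052 = 1451
10–19: 4200 * 0.958 = 4024
20–29: 28100 * 0.944 = 26526
30–39: 27900 * 0.952 = 26561
40–49: 19000 * 0.955 = 18145
50+: 6400 * 0.956 + 14200 * 0.489 = 6118 + 6944 = 13062
Net migration: 20–29 − 250 → 26276
End of period: [1451, 4024, 26276, 26561, 18145, 13062]
Period 2:
Births: 26276 * 0.052 = 1366
10–19: 1451 * 0.958 = 1390
20–29: 4024 * 0.944 = 3799
30–39: 26276 * 0.952 = 25015
40–49: 26561 * 0.955 = 25366
50+: 18145 * 0.956 + 13062 * 0.489 = 17347 + 6387 = 23734
Net migration: 20–29 − 250 → 3549
End of period: [1366, 1390, 3549, 25015, 25366, 23734]
Total: 99800 → 80420; change = -19380; percentage change = -19.4%

-19.4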